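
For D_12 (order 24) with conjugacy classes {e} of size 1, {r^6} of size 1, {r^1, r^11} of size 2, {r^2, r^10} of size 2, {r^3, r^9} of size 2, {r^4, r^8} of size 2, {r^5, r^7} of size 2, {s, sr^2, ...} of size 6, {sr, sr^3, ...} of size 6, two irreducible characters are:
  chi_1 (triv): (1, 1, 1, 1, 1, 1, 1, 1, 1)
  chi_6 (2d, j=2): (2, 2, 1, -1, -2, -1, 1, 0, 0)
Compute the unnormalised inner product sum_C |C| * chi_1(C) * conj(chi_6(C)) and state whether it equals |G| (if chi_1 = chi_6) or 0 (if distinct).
Sum = 0; so <chi_1, chi_6> = 0 (distinct irreducibles are orthogonal).

Solution. Compute term by term over conjugacy classes (|C| * chi_1(C) * conj(chi_6(C))):
  1*(1)*conj(2) + 1*(1)*conj(2) + 2*(1)*conj(1) + 2*(1)*conj(-1) + 2*(1)*conj(-2) + 2*(1)*conj(-1) + 2*(1)*conj(1) + 6*(1)*conj(0) + 6*(1)*conj(0)
  = (2) + (2) + (2) + (-2) + (-4) + (-2) + (2) + (0) + (0)
  = 0.
Dividing by |G| = 24 gives 0/24 = 0, matching the row-orthogonality relation <chi_1, chi_6> = [chi_1 = chi_6].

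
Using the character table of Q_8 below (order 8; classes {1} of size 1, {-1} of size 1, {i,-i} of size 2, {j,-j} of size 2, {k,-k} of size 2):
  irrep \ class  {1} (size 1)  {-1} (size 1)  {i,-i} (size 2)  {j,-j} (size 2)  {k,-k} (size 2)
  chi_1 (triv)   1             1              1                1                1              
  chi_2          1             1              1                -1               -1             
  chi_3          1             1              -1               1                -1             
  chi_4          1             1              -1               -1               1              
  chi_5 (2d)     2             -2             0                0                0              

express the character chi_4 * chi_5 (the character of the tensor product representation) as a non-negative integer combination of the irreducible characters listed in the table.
chi_4 tensor chi_5 = chi_5 (all other irreducibles have multiplicity 0).

The character of a tensor product is the pointwise product (chi_4 * chi_5)(C) = chi_4(C) * chi_5(C):
  {1}: (1)*(2), {-1}: (1)*(-2), {i,-i}: (-1)*(0), {j,-j}: (-1)*(0), {k,-k}: (1)*(0)
so (chi_4 * chi_5) takes values
  {1} -> 2, {-1} -> -2, {i,-i} -> 0, {j,-j} -> 0, {k,-k} -> 0.
Now take the inner product of this character with each irreducible chi from the table, <chi_4*chi_5, chi> = (1/8) sum_C |C| (chi_4*chi_5)(C) conj(chi(C)):
  <chi_4*chi_5, chi_1> = (1/8)[1*(2)*conj(1) + 1*(-2)*conj(1) + 2*(0)*conj(1) + 2*(0)*conj(1) + 2*(0)*conj(1)]
      = (1/8)[(2) + (-2) + (0) + (0) + (0)] = 0/8 = 0
  <chi_4*chi_5, chi_2> = (1/8)[1*(2)*conj(1) + 1*(-2)*conj(1) + 2*(0)*conj(1) + 2*(0)*conj(-1) + 2*(0)*conj(-1)]
      = (1/8)[(2) + (-2) + (0) + (0) + (0)] = 0/8 = 0
  <chi_4*chi_5, chi_3> = (1/8)[1*(2)*conj(1) + 1*(-2)*conj(1) + 2*(0)*conj(-1) + 2*(0)*conj(1) + 2*(0)*conj(-1)]
      = (1/8)[(2) + (-2) + (0) + (0) + (0)] = 0/8 = 0
  <chi_4*chi_5, chi_4> = (1/8)[1*(2)*conj(1) + 1*(-2)*conj(1) + 2*(0)*conj(-1) + 2*(0)*conj(-1) + 2*(0)*conj(1)]
      = (1/8)[(2) + (-2) + (0) + (0) + (0)] = 0/8 = 0
  <chi_4*chi_5, chi_5> = (1/8)[1*(2)*conj(2) + 1*(-2)*conj(-2) + 2*(0)*conj(0) + 2*(0)*conj(0) + 2*(0)*conj(0)]
      = (1/8)[(4) + (4) + (0) + (0) + (0)] = 8/8 = 1
Hence the multiplicities are chi_5: 1. Dimension check: dim(chi_4)*dim(chi_5) = 1*2 = 2 and sum (mult * dim) = 1*2 = 2.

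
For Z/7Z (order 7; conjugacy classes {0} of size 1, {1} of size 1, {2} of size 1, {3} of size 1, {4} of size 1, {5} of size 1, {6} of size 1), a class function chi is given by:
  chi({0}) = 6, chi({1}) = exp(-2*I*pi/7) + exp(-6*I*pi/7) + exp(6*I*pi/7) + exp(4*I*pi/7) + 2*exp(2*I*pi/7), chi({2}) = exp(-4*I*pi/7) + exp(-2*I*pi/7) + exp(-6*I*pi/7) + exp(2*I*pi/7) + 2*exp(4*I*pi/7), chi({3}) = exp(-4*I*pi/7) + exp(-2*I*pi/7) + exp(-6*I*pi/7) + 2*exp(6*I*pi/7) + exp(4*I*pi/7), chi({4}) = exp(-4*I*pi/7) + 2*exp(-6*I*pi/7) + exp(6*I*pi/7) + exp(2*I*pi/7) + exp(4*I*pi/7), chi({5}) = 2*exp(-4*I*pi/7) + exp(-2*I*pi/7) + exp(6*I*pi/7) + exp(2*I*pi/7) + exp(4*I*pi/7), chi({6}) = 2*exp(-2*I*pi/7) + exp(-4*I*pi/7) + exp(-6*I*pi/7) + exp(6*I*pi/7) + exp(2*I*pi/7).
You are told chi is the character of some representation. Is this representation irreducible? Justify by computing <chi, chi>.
Not irreducible (reducible): <chi, chi> = 8 > 1.

Solution. <chi, chi> = (1/|G|) sum_C |C| * |chi(C)|^2 = (1/7)[1*|6|^2 + 1*|exp(-2*I*pi/7) + exp(-6*I*pi/7) + exp(6*I*pi/7) + exp(4*I*pi/7) + 2*exp(2*I*pi/7)|^2 + 1*|exp(-4*I*pi/7) + exp(-2*I*pi/7) + exp(-6*I*pi/7) + exp(2*I*pi/7) + 2*exp(4*I*pi/7)|^2 + 1*|exp(-4*I*pi/7) + exp(-2*I*pi/7) + exp(-6*I*pi/7) + 2*exp(6*I*pi/7) + exp(4*I*pi/7)|^2 + 1*|exp(-4*I*pi/7) + 2*exp(-6*I*pi/7) + exp(6*I*pi/7) + exp(2*I*pi/7) + exp(4*I*pi/7)|^2 + 1*|2*exp(-4*I*pi/7) + exp(-2*I*pi/7) + exp(6*I*pi/7) + exp(2*I*pi/7) + exp(4*I*pi/7)|^2 + 1*|2*exp(-2*I*pi/7) + exp(-4*I*pi/7) + exp(-6*I*pi/7) + exp(6*I*pi/7) + exp(2*I*pi/7)|^2]
  = (1/7)[(36) + (8 + 6*exp(-4*I*pi/7) + 4*exp(-2*I*pi/7) + 4*exp(-6*I*pi/7) + 4*exp(6*I*pi/7) + 4*exp(2*I*pi/7) + 6*exp(4*I*pi/7)) + (8 + 4*exp(-4*I*pi/7) + 4*exp(-2*I*pi/7) + 6*exp(-6*I*pi/7) + 6*exp(6*I*pi/7) + 4*exp(2*I*pi/7) + 4*exp(4*I*pi/7)) + (8 + 6*exp(-2*I*pi/7) + 4*exp(-4*I*pi/7) + 4*exp(-6*I*pi/7) + 4*exp(6*I*pi/7) + 4*exp(4*I*pi/7) + 6*exp(2*I*pi/7)) + (8 + 6*exp(-2*I*pi/7) + 4*exp(-4*I*pi/7) + 4*exp(-6*I*pi/7) + 4*exp(6*I*pi/7) + 4*exp(4*I*pi/7) + 6*exp(2*I*pi/7)) + (8 + 4*exp(-4*I*pi/7) + 4*exp(-2*I*pi/7) + 6*exp(-6*I*pi/7) + 6*exp(6*I*pi/7) + 4*exp(2*I*pi/7) + 4*exp(4*I*pi/7)) + (8 + 6*exp(-4*I*pi/7) + 4*exp(-2*I*pi/7) + 4*exp(-6*I*pi/7) + 4*exp(6*I*pi/7) + 4*exp(2*I*pi/7) + 6*exp(4*I*pi/7))] = 56/7 = 8.
(Exp terms are combined using exp(i*s)*conj(exp(i*t)) = exp(i*(s-t)), and sums of them are collapsed using the identity that for every m > 1 the m distinct m-th roots of unity sum to 0, e.g. 1 + exp(2*I*pi/3) + exp(-2*I*pi/3) = 0.)
A character is irreducible iff <chi, chi> = 1, so this representation is reducible.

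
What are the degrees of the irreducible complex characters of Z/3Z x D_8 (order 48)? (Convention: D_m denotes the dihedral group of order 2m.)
Dimensions: 1, 1, 1, 1, 1, 1, 1, 1, 1, 1, 1, 1, 2, 2, 2, 2, 2, 2, 2, 2, 2

Why: There are 21 irreducibles (= number of conjugacy classes). Their dimensions d_i satisfy sum d_i^2 = |G| = 48: 1 + 1 + 1 + 1 + 1 + 1 + 1 + 1 + 1 + 1 + 1 + 1 + 4 + 4 + 4 + 4 + 4 + 4 + 4 + 4 + 4 = 48. (For the product with Z/3Z: each of the 3 1-dim characters of Z/3Z tensors with each irrep of D_8, giving 3 copies of each D_8-dimension.)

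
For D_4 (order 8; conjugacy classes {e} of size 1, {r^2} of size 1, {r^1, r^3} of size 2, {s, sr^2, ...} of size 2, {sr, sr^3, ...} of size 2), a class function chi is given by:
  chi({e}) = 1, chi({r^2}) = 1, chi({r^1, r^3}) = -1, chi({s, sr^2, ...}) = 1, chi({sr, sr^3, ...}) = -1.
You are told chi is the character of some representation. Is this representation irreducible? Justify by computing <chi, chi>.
Irreducible: <chi, chi> = 1.

Details: <chi, chi> = (1/|G|) sum_C |C| * |chi(C)|^2 = (1/8)[1*|1|^2 + 1*|1|^2 + 2*|-1|^2 + 2*|1|^2 + 2*|-1|^2]
  = (1/8)[(1) + (1) + (2) + (2) + (2)] = 8/8 = 1.
A character is irreducible iff <chi, chi> = 1, so this representation is irreducible.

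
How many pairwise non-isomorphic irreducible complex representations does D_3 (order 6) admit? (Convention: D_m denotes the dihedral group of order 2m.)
3

Explanation: The number of irreducible complex representations of a finite group equals its number of conjugacy classes. D_3 has 3 conjugacy classes ((n+3)/2 for n odd), so D_3 (order 6) has exactly 3 irreducible complex representations.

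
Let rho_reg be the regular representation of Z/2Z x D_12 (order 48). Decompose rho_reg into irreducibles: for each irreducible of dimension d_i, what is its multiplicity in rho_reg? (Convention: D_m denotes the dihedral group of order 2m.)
Each irreducible V_i of dimension d_i appears with multiplicity d_i, i.e. rho_reg = (direct sum over all irreducibles V_i) d_i V_i. The irreducible dimensions for Z/2Z x D_12 are 1, 1, 1, 1, 1, 1, 1, 1, 2, 2, 2, 2, 2, 2, 2, 2, 2, 2: 8 irreducibles of dimension 1, each with multiplicity 1; 10 irreducibles of dimension 2, each with multiplicity 2. Total dimension 8*1*1 + 10*2*2 = 48 = |G|.

Argument: General theorem: in the regular representation of a finite group G, each irreducible appears with multiplicity equal to its dimension. Check: dim(rho_reg) = sum d_i^2 = 1 + 1 + 1 + 1 + 1 + 1 + 1 + 1 + 4 + 4 + 4 + 4 + 4 + 4 + 4 + 4 + 4 + 4 = 48 = |G|.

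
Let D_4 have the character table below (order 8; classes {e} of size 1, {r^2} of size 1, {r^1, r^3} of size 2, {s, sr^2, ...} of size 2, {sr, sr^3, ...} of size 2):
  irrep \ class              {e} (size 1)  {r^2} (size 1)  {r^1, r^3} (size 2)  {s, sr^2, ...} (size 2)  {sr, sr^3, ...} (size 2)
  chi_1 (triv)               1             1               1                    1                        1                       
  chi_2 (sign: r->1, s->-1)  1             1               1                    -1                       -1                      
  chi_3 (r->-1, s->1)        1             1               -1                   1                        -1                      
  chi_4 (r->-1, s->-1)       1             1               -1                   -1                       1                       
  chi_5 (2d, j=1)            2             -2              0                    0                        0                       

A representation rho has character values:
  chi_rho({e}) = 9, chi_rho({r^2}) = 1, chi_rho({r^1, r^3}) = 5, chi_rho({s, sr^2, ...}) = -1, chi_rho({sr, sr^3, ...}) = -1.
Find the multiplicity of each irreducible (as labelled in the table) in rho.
Multiplicities: chi_1: 2, chi_2: 3, chi_3: 0, chi_4: 0, chi_5: 2.

Explanation: Use <chi_rho, chi> = (1/|G|) sum_C |C| * chi_rho(C) * conj(chi(C)) with |G| = 8 for each irreducible chi in the table:
  <chi_rho, chi_1> = (1/8)[1*(9)*conj(1) + 1*(1)*conj(1) + 2*(5)*conj(1) + 2*(-1)*conj(1) + 2*(-1)*conj(1)]
      = (1/8)[(9) + (1) + (10) + (-2) + (-2)] = 16/8 = 2
  <chi_rho, chi_2> = (1/8)[1*(9)*conj(1) + 1*(1)*conj(1) + 2*(5)*conj(1) + 2*(-1)*conj(-1) + 2*(-1)*conj(-1)]
      = (1/8)[(9) + (1) + (10) + (2) + (2)] = 24/8 = 3
  <chi_rho, chi_3> = (1/8)[1*(9)*conj(1) + 1*(1)*conj(1) + 2*(5)*conj(-1) + 2*(-1)*conj(1) + 2*(-1)*conj(-1)]
      = (1/8)[(9) + (1) + (-10) + (-2) + (2)] = 0/8 = 0
  <chi_rho, chi_4> = (1/8)[1*(9)*conj(1) + 1*(1)*conj(1) + 2*(5)*conj(-1) + 2*(-1)*conj(-1) + 2*(-1)*conj(1)]
      = (1/8)[(9) + (1) + (-10) + (2) + (-2)] = 0/8 = 0
  <chi_rho, chi_5> = (1/8)[1*(9)*conj(2) + 1*(1)*conj(-2) + 2*(5)*conj(0) + 2*(-1)*conj(0) + 2*(-1)*conj(0)]
      = (1/8)[(18) + (-2) + (0) + (0) + (0)] = 16/8 = 2
Dimension check: dim(rho) = sum (mult * dim) = 2*1 + 3*1 + 0*1 + 0*1 + 2*2 = 9 = chi_rho(e) = 9.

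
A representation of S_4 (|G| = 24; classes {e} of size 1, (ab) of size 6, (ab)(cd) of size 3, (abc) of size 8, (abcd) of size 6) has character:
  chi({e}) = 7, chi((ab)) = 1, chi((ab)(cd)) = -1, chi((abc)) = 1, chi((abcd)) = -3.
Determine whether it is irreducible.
Not irreducible (reducible): <chi, chi> = 5 > 1.

Justification: <chi, chi> = (1/|G|) sum_C |C| * |chi(C)|^2 = (1/24)[1*|7|^2 + 6*|1|^2 + 3*|-1|^2 + 8*|1|^2 + 6*|-3|^2]
  = (1/24)[(49) + (6) + (3) + (8) + (54)] = 120/24 = 5.
A character is irreducible iff <chi, chi> = 1, so this representation is reducible.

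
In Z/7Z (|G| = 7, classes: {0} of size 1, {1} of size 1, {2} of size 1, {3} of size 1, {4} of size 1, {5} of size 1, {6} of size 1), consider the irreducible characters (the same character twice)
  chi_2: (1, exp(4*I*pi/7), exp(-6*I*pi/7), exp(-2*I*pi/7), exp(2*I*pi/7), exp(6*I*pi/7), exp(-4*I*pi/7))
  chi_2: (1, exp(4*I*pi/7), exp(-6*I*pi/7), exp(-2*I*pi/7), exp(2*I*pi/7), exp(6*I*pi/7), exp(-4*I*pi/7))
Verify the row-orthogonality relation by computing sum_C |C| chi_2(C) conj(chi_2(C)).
Sum = 7 = |G| = 7; so <chi_2, chi_2> = 1 (norm-1 confirms irreducibility).

Justification: Compute term by term over conjugacy classes (|C| * chi_2(C) * conj(chi_2(C))):
  1*(1)*conj(1) + 1*(exp(4*I*pi/7))*conj(exp(4*I*pi/7)) + 1*(exp(-6*I*pi/7))*conj(exp(-6*I*pi/7)) + 1*(exp(-2*I*pi/7))*conj(exp(-2*I*pi/7)) + 1*(exp(2*I*pi/7))*conj(exp(2*I*pi/7)) + 1*(exp(6*I*pi/7))*conj(exp(6*I*pi/7)) + 1*(exp(-4*I*pi/7))*conj(exp(-4*I*pi/7))
  = (1) + (1) + (1) + (1) + (1) + (1) + (1)
  = 7.
(Exp terms are combined using exp(i*s)*conj(exp(i*t)) = exp(i*(s-t)), and sums of them are collapsed using the identity that for every m > 1 the m distinct m-th roots of unity sum to 0, e.g. 1 + exp(2*I*pi/3) + exp(-2*I*pi/3) = 0.)
Dividing by |G| = 7 gives 7/7 = 1, matching the row-orthogonality relation <chi_2, chi_2> = [chi_2 = chi_2].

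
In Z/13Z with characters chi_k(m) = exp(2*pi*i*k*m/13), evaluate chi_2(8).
chi_2(8) = zeta_13^16 = exp(6*I*pi/13)

Derivation: chi_2(8) = zeta_13^(2*8) = zeta_13^16. Since zeta_13^13 = 1, this equals zeta_13^3 = exp(2*pi*i*3/13) = exp(6*I*pi/13).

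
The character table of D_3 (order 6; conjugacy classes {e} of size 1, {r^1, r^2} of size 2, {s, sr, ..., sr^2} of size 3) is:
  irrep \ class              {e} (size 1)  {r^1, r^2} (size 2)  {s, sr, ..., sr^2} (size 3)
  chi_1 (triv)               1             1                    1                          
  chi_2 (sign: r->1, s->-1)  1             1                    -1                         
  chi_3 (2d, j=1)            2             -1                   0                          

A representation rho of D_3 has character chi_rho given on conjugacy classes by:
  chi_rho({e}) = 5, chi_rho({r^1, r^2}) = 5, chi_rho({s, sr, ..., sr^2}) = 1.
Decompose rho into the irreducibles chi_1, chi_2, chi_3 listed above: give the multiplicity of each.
Multiplicities: chi_1: 3, chi_2: 2, chi_3: 0.

Argument: Use <chi_rho, chi> = (1/|G|) sum_C |C| * chi_rho(C) * conj(chi(C)) with |G| = 6 for each irreducible chi in the table:
  <chi_rho, chi_1> = (1/6)[1*(5)*conj(1) + 2*(5)*conj(1) + 3*(1)*conj(1)]
      = (1/6)[(5) + (10) + (3)] = 18/6 = 3
  <chi_rho, chi_2> = (1/6)[1*(5)*conj(1) + 2*(5)*conj(1) + 3*(1)*conj(-1)]
      = (1/6)[(5) + (10) + (-3)] = 12/6 = 2
  <chi_rho, chi_3> = (1/6)[1*(5)*conj(2) + 2*(5)*conj(-1) + 3*(1)*conj(0)]
      = (1/6)[(10) + (-10) + (0)] = 0/6 = 0
Dimension check: dim(rho) = sum (mult * dim) = 3*1 + 2*1 + 0*2 = 5 = chi_rho(e) = 5.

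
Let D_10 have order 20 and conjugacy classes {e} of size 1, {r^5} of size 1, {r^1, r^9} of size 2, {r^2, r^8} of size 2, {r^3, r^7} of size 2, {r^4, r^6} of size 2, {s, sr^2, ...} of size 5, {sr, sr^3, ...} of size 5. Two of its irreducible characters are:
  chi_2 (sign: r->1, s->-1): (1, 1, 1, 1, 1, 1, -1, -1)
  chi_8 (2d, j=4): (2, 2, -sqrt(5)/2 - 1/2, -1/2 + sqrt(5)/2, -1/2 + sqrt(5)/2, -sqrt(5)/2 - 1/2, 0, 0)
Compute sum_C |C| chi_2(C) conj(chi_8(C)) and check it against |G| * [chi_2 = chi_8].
Sum = 0; so <chi_2, chi_8> = 0 (distinct irreducibles are orthogonal).

Justification: Compute term by term over conjugacy classes (|C| * chi_2(C) * conj(chi_8(C))):
  1*(1)*conj(2) + 1*(1)*conj(2) + 2*(1)*conj(-sqrt(5)/2 - 1/2) + 2*(1)*conj(-1/2 + sqrt(5)/2) + 2*(1)*conj(-1/2 + sqrt(5)/2) + 2*(1)*conj(-sqrt(5)/2 - 1/2) + 5*(-1)*conj(0) + 5*(-1)*conj(0)
  = (2) + (2) + (-sqrt(5) - 1) + (-1 + sqrt(5)) + (-1 + sqrt(5)) + (-sqrt(5) - 1) + (0) + (0)
  = 0.
Dividing by |G| = 20 gives 0/20 = 0, matching the row-orthogonality relation <chi_2, chi_8> = [chi_2 = chi_8].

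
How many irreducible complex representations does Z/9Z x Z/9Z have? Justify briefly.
81

The number of irreducible complex representations of a finite group equals its number of conjugacy classes. Z/9Z x Z/9Z is abelian of order 81, so every element is its own conjugacy class: 81 classes, so Z/9Z x Z/9Z (order 81) has exactly 81 irreducible complex representations.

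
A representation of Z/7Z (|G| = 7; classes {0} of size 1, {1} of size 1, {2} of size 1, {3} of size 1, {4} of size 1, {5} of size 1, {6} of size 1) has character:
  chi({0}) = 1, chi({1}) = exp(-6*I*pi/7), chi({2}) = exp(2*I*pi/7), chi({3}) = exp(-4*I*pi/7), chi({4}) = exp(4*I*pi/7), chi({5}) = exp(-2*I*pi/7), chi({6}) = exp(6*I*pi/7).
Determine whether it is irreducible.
Irreducible: <chi, chi> = 1.

Details: <chi, chi> = (1/|G|) sum_C |C| * |chi(C)|^2 = (1/7)[1*|1|^2 + 1*|exp(-6*I*pi/7)|^2 + 1*|exp(2*I*pi/7)|^2 + 1*|exp(-4*I*pi/7)|^2 + 1*|exp(4*I*pi/7)|^2 + 1*|exp(-2*I*pi/7)|^2 + 1*|exp(6*I*pi/7)|^2]
  = (1/7)[(1) + (1) + (1) + (1) + (1) + (1) + (1)] = 7/7 = 1.
(Exp terms are combined using exp(i*s)*conj(exp(i*t)) = exp(i*(s-t)), and sums of them are collapsed using the identity that for every m > 1 the m distinct m-th roots of unity sum to 0, e.g. 1 + exp(2*I*pi/3) + exp(-2*I*pi/3) = 0.)
A character is irreducible iff <chi, chi> = 1, so this representation is irreducible.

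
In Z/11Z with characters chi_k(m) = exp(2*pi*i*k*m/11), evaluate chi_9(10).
chi_9(10) = zeta_11^90 = exp(4*I*pi/11)

Reasoning: chi_9(10) = zeta_11^(9*10) = zeta_11^90. Since zeta_11^11 = 1, this equals zeta_11^2 = exp(2*pi*i*2/11) = exp(4*I*pi/11).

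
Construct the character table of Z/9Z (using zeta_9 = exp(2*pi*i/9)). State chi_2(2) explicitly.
Character table of Z/9Z (irreps indexed chi_0,...,chi_8 with chi_k(m) = zeta_9^(k*m), zeta_9 = exp(2*pi*i/9)):
  irrep \ class  {0} (size 1)  {1} (size 1)    {2} (size 1)    {3} (size 1)    {4} (size 1)    {5} (size 1)    {6} (size 1)    {7} (size 1)    {8} (size 1)  
  chi_0          1             1               1               1               1               1               1               1               1             
  chi_1          1             exp(2*I*pi/9)   exp(4*I*pi/9)   exp(2*I*pi/3)   exp(8*I*pi/9)   exp(-8*I*pi/9)  exp(-2*I*pi/3)  exp(-4*I*pi/9)  exp(-2*I*pi/9)
  chi_2          1             exp(4*I*pi/9)   exp(8*I*pi/9)   exp(-2*I*pi/3)  exp(-2*I*pi/9)  exp(2*I*pi/9)   exp(2*I*pi/3)   exp(-8*I*pi/9)  exp(-4*I*pi/9)
  chi_3          1             exp(2*I*pi/3)   exp(-2*I*pi/3)  1               exp(2*I*pi/3)   exp(-2*I*pi/3)  1               exp(2*I*pi/3)   exp(-2*I*pi/3)
  chi_4          1             exp(8*I*pi/9)   exp(-2*I*pi/9)  exp(2*I*pi/3)   exp(-4*I*pi/9)  exp(4*I*pi/9)   exp(-2*I*pi/3)  exp(2*I*pi/9)   exp(-8*I*pi/9)
  chi_5          1             exp(-8*I*pi/9)  exp(2*I*pi/9)   exp(-2*I*pi/3)  exp(4*I*pi/9)   exp(-4*I*pi/9)  exp(2*I*pi/3)   exp(-2*I*pi/9)  exp(8*I*pi/9) 
  chi_6          1             exp(-2*I*pi/3)  exp(2*I*pi/3)   1               exp(-2*I*pi/3)  exp(2*I*pi/3)   1               exp(-2*I*pi/3)  exp(2*I*pi/3) 
  chi_7          1             exp(-4*I*pi/9)  exp(-8*I*pi/9)  exp(2*I*pi/3)   exp(2*I*pi/9)   exp(-2*I*pi/9)  exp(-2*I*pi/3)  exp(8*I*pi/9)   exp(4*I*pi/9) 
  chi_8          1             exp(-2*I*pi/9)  exp(-4*I*pi/9)  exp(-2*I*pi/3)  exp(-8*I*pi/9)  exp(8*I*pi/9)   exp(2*I*pi/3)   exp(4*I*pi/9)   exp(2*I*pi/9) 

Spot check: chi_2(2) = zeta_9^(2*2) = zeta_9^4 = exp(8*I*pi/9).

Explanation: Z/9Z is abelian, so all 9 irreducible complex representations are 1-dimensional. They are given by chi_k(m) = zeta_9^(k*m) for k = 0,...,8. Row orthogonality: sum_m chi_k(m) conj(chi_l(m)) = 9 * [k = l].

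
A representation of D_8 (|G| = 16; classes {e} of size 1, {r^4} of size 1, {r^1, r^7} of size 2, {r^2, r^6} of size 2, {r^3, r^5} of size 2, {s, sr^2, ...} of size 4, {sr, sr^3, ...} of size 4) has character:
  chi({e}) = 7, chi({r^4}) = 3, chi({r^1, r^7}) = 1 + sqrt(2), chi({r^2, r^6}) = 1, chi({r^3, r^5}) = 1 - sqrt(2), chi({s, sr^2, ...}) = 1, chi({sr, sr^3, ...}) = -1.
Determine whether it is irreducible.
Not irreducible (reducible): <chi, chi> = 5 > 1.

Explanation: <chi, chi> = (1/|G|) sum_C |C| * |chi(C)|^2 = (1/16)[1*|7|^2 + 1*|3|^2 + 2*|1 + sqrt(2)|^2 + 2*|1|^2 + 2*|1 - sqrt(2)|^2 + 4*|1|^2 + 4*|-1|^2]
  = (1/16)[(49) + (9) + (4*sqrt(2) + 6) + (2) + (6 - 4*sqrt(2)) + (4) + (4)] = 80/16 = 5.
A character is irreducible iff <chi, chi> = 1, so this representation is reducible.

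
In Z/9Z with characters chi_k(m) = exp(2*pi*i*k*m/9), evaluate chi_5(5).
chi_5(5) = zeta_9^25 = exp(-4*I*pi/9)

chi_5(5) = zeta_9^(5*5) = zeta_9^25. Since zeta_9^9 = 1, this equals zeta_9^7 = exp(2*pi*i*7/9) = exp(-4*I*pi/9).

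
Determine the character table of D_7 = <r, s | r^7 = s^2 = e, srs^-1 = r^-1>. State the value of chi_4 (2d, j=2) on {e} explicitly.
Conjugacy classes: {e} of size 1, {r^1, r^6} of size 2, {r^2, r^5} of size 2, {r^3, r^4} of size 2, {s, sr, ..., sr^6} of size 7.
Character table:
  irrep \ class              {e} (size 1)  {r^1, r^6} (size 2)  {r^2, r^5} (size 2)  {r^3, r^4} (size 2)  {s, sr, ..., sr^6} (size 7)
  chi_1 (triv)               1             1                    1                    1                    1                          
  chi_2 (sign: r->1, s->-1)  1             1                    1                    1                    -1                         
  chi_3 (2d, j=1)            2             2*cos(2*pi/7)        -2*cos(3*pi/7)       -2*cos(pi/7)         0                          
  chi_4 (2d, j=2)            2             -2*cos(3*pi/7)       -2*cos(pi/7)         2*cos(2*pi/7)        0                          
  chi_5 (2d, j=3)            2             -2*cos(pi/7)         2*cos(2*pi/7)        -2*cos(3*pi/7)       0                          

Spot check: chi_4 (2d, j=2) on {e} = 2.

Solution. D_7 has order 2*7 = 14 with 5 conjugacy classes, hence 5 irreducibles. Sum of squared dims 1 + 1 + 4 + 4 + 4 = 14 = |G|. Linear characters come from the abelianisation; the 2-dimensional irreps have character r^k -> 2*cos(2*pi*j*k/7), reflections -> 0.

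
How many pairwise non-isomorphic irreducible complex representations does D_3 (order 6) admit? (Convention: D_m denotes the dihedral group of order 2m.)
3

Working: The number of irreducible complex representations of a finite group equals its number of conjugacy classes. D_3 has 3 conjugacy classes ((n+3)/2 for n odd), so D_3 (order 6) has exactly 3 irreducible complex representations.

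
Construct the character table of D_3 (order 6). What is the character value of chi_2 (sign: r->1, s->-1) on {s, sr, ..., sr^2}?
Conjugacy classes: {e} of size 1, {r^1, r^2} of size 2, {s, sr, ..., sr^2} of size 3.
Character table:
  irrep \ class              {e} (size 1)  {r^1, r^2} (size 2)  {s, sr, ..., sr^2} (size 3)
  chi_1 (triv)               1             1                    1                          
  chi_2 (sign: r->1, s->-1)  1             1                    -1                         
  chi_3 (2d, j=1)            2             -1                   0                          

Spot check: chi_2 (sign: r->1, s->-1) on {s, sr, ..., sr^2} = -1.

Details: D_3 has order 2*3 = 6 with 3 conjugacy classes, hence 3 irreducibles. Sum of squared dims 1 + 1 + 4 = 6 = |G|. Linear characters come from the abelianisation; the 2-dimensional irreps have character r^k -> 2*cos(2*pi*j*k/3), reflections -> 0.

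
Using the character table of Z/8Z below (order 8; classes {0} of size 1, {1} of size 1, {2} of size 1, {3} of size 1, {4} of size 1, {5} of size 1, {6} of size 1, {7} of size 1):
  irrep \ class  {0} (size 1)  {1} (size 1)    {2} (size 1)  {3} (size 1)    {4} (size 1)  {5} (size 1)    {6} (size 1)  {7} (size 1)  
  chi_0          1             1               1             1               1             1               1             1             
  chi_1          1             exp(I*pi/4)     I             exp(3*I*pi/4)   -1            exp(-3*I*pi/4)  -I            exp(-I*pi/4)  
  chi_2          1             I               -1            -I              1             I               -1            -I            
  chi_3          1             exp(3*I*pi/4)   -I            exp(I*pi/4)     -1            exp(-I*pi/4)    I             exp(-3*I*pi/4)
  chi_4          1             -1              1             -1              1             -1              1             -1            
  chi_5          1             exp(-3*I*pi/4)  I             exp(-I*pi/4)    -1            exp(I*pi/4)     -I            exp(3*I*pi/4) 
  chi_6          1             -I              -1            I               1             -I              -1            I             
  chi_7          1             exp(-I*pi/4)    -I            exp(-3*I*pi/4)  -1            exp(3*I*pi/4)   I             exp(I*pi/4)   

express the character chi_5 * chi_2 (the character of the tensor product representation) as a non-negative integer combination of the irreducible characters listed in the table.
chi_5 tensor chi_2 = chi_7 (all other irreducibles have multiplicity 0).

Argument: The character of a tensor product is the pointwise product (chi_5 * chi_2)(C) = chi_5(C) * chi_2(C):
  {0}: (1)*(1), {1}: (exp(-3*I*pi/4))*(I), {2}: (I)*(-1), {3}: (exp(-I*pi/4))*(-I), {4}: (-1)*(1), {5}: (exp(I*pi/4))*(I), {6}: (-I)*(-1), {7}: (exp(3*I*pi/4))*(-I)
so (chi_5 * chi_2) takes values
  {0} -> 1, {1} -> exp(-I*pi/4), {2} -> -I, {3} -> -exp(I*pi/4), {4} -> -1, {5} -> exp(3*I*pi/4), {6} -> I, {7} -> -exp(-3*I*pi/4).
Now take the inner product of this character with each irreducible chi from the table, <chi_5*chi_2, chi> = (1/8) sum_C |C| (chi_5*chi_2)(C) conj(chi(C)):
  <chi_5*chi_2, chi_0> = (1/8)[1*(1)*conj(1) + 1*(exp(-I*pi/4))*conj(1) + 1*(-I)*conj(1) + 1*(-exp(I*pi/4))*conj(1) + 1*(-1)*conj(1) + 1*(exp(3*I*pi/4))*conj(1) + 1*(I)*conj(1) + 1*(-exp(-3*I*pi/4))*conj(1)]
      = (1/8)[(1) + (exp(-I*pi/4)) + (-I) + (-exp(I*pi/4)) + (-1) + (exp(3*I*pi/4)) + (I) + (-exp(-3*I*pi/4))] = 0/8 = 0
  <chi_5*chi_2, chi_1> = (1/8)[1*(1)*conj(1) + 1*(exp(-I*pi/4))*conj(exp(I*pi/4)) + 1*(-I)*conj(I) + 1*(-exp(I*pi/4))*conj(exp(3*I*pi/4)) + 1*(-1)*conj(-1) + 1*(exp(3*I*pi/4))*conj(exp(-3*I*pi/4)) + 1*(I)*conj(-I) + 1*(-exp(-3*I*pi/4))*conj(exp(-I*pi/4))]
      = (1/8)[(1) + (-I) + (-1) + (I) + (1) + (-I) + (-1) + (I)] = 0/8 = 0
  <chi_5*chi_2, chi_2> = (1/8)[1*(1)*conj(1) + 1*(exp(-I*pi/4))*conj(I) + 1*(-I)*conj(-1) + 1*(-exp(I*pi/4))*conj(-I) + 1*(-1)*conj(1) + 1*(exp(3*I*pi/4))*conj(I) + 1*(I)*conj(-1) + 1*(-exp(-3*I*pi/4))*conj(-I)]
      = (1/8)[(1) + (-exp(I*pi/4)) + (I) + (-exp(3*I*pi/4)) + (-1) + (-exp(-3*I*pi/4)) + (-I) + (-exp(-I*pi/4))] = 0/8 = 0
  <chi_5*chi_2, chi_3> = (1/8)[1*(1)*conj(1) + 1*(exp(-I*pi/4))*conj(exp(3*I*pi/4)) + 1*(-I)*conj(-I) + 1*(-exp(I*pi/4))*conj(exp(I*pi/4)) + 1*(-1)*conj(-1) + 1*(exp(3*I*pi/4))*conj(exp(-I*pi/4)) + 1*(I)*conj(I) + 1*(-exp(-3*I*pi/4))*conj(exp(-3*I*pi/4))]
      = (1/8)[(1) + (-1) + (1) + (-1) + (1) + (-1) + (1) + (-1)] = 0/8 = 0
  <chi_5*chi_2, chi_4> = (1/8)[1*(1)*conj(1) + 1*(exp(-I*pi/4))*conj(-1) + 1*(-I)*conj(1) + 1*(-exp(I*pi/4))*conj(-1) + 1*(-1)*conj(1) + 1*(exp(3*I*pi/4))*conj(-1) + 1*(I)*conj(1) + 1*(-exp(-3*I*pi/4))*conj(-1)]
      = (1/8)[(1) + (-exp(-I*pi/4)) + (-I) + (exp(I*pi/4)) + (-1) + (-exp(3*I*pi/4)) + (I) + (exp(-3*I*pi/4))] = 0/8 = 0
  <chi_5*chi_2, chi_5> = (1/8)[1*(1)*conj(1) + 1*(exp(-I*pi/4))*conj(exp(-3*I*pi/4)) + 1*(-I)*conj(I) + 1*(-exp(I*pi/4))*conj(exp(-I*pi/4)) + 1*(-1)*conj(-1) + 1*(exp(3*I*pi/4))*conj(exp(I*pi/4)) + 1*(I)*conj(-I) + 1*(-exp(-3*I*pi/4))*conj(exp(3*I*pi/4))]
      = (1/8)[(1) + (I) + (-1) + (-I) + (1) + (I) + (-1) + (-I)] = 0/8 = 0
  <chi_5*chi_2, chi_6> = (1/8)[1*(1)*conj(1) + 1*(exp(-I*pi/4))*conj(-I) + 1*(-I)*conj(-1) + 1*(-exp(I*pi/4))*conj(I) + 1*(-1)*conj(1) + 1*(exp(3*I*pi/4))*conj(-I) + 1*(I)*conj(-1) + 1*(-exp(-3*I*pi/4))*conj(I)]
      = (1/8)[(1) + (exp(I*pi/4)) + (I) + (exp(3*I*pi/4)) + (-1) + (exp(-3*I*pi/4)) + (-I) + (exp(-I*pi/4))] = 0/8 = 0
  <chi_5*chi_2, chi_7> = (1/8)[1*(1)*conj(1) + 1*(exp(-I*pi/4))*conj(exp(-I*pi/4)) + 1*(-I)*conj(-I) + 1*(-exp(I*pi/4))*conj(exp(-3*I*pi/4)) + 1*(-1)*conj(-1) + 1*(exp(3*I*pi/4))*conj(exp(3*I*pi/4)) + 1*(I)*conj(I) + 1*(-exp(-3*I*pi/4))*conj(exp(I*pi/4))]
      = (1/8)[(1) + (1) + (1) + (1) + (1) + (1) + (1) + (1)] = 8/8 = 1
(Exp terms are combined using exp(i*s)*conj(exp(i*t)) = exp(i*(s-t)), and sums of them are collapsed using the identity that for every m > 1 the m distinct m-th roots of unity sum to 0, e.g. 1 + exp(2*I*pi/3) + exp(-2*I*pi/3) = 0.)
Hence the multiplicities are chi_7: 1. Dimension check: dim(chi_5)*dim(chi_2) = 1*1 = 1 and sum (mult * dim) = 1*1 = 1.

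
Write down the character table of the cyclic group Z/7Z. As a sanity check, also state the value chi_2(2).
Character table of Z/7Z (irreps indexed chi_0,...,chi_6 with chi_k(m) = zeta_7^(k*m), zeta_7 = exp(2*pi*i/7)):
  irrep \ class  {0} (size 1)  {1} (size 1)    {2} (size 1)    {3} (size 1)    {4} (size 1)    {5} (size 1)    {6} (size 1)  
  chi_0          1             1               1               1               1               1               1             
  chi_1          1             exp(2*I*pi/7)   exp(4*I*pi/7)   exp(6*I*pi/7)   exp(-6*I*pi/7)  exp(-4*I*pi/7)  exp(-2*I*pi/7)
  chi_2          1             exp(4*I*pi/7)   exp(-6*I*pi/7)  exp(-2*I*pi/7)  exp(2*I*pi/7)   exp(6*I*pi/7)   exp(-4*I*pi/7)
  chi_3          1             exp(6*I*pi/7)   exp(-2*I*pi/7)  exp(4*I*pi/7)   exp(-4*I*pi/7)  exp(2*I*pi/7)   exp(-6*I*pi/7)
  chi_4          1             exp(-6*I*pi/7)  exp(2*I*pi/7)   exp(-4*I*pi/7)  exp(4*I*pi/7)   exp(-2*I*pi/7)  exp(6*I*pi/7) 
  chi_5          1             exp(-4*I*pi/7)  exp(6*I*pi/7)   exp(2*I*pi/7)   exp(-2*I*pi/7)  exp(-6*I*pi/7)  exp(4*I*pi/7) 
  chi_6          1             exp(-2*I*pi/7)  exp(-4*I*pi/7)  exp(-6*I*pi/7)  exp(6*I*pi/7)   exp(4*I*pi/7)   exp(2*I*pi/7) 

Spot check: chi_2(2) = zeta_7^(2*2) = zeta_7^4 = exp(-6*I*pi/7).

Details: Z/7Z is abelian, so all 7 irreducible complex representations are 1-dimensional. They are given by chi_k(m) = zeta_7^(k*m) for k = 0,...,6. Row orthogonality: sum_m chi_k(m) conj(chi_l(m)) = 7 * [k = l].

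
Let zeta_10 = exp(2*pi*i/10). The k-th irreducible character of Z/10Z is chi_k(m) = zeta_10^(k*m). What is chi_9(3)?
chi_9(3) = zeta_10^27 = exp(-3*I*pi/5)

Working: chi_9(3) = zeta_10^(9*3) = zeta_10^27. Since zeta_10^10 = 1, this equals zeta_10^7 = exp(2*pi*i*7/10) = exp(-3*I*pi/5).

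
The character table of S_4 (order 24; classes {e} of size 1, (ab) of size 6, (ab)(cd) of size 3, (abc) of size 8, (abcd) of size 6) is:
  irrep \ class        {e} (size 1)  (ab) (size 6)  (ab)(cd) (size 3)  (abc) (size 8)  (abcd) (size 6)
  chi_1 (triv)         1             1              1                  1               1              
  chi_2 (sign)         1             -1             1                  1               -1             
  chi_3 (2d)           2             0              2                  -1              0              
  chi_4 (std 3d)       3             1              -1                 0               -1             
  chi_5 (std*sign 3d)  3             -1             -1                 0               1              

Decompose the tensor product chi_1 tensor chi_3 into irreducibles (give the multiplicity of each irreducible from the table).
chi_1 tensor chi_3 = chi_3 (all other irreducibles have multiplicity 0).

Derivation: The character of a tensor product is the pointwise product (chi_1 * chi_3)(C) = chi_1(C) * chi_3(C):
  {e}: (1)*(2), (ab): (1)*(0), (ab)(cd): (1)*(2), (abc): (1)*(-1), (abcd): (1)*(0)
so (chi_1 * chi_3) takes values
  {e} -> 2, (ab) -> 0, (ab)(cd) -> 2, (abc) -> -1, (abcd) -> 0.
Now take the inner product of this character with each irreducible chi from the table, <chi_1*chi_3, chi> = (1/24) sum_C |C| (chi_1*chi_3)(C) conj(chi(C)):
  <chi_1*chi_3, chi_1> = (1/24)[1*(2)*conj(1) + 6*(0)*conj(1) + 3*(2)*conj(1) + 8*(-1)*conj(1) + 6*(0)*conj(1)]
      = (1/24)[(2) + (0) + (6) + (-8) + (0)] = 0/24 = 0
  <chi_1*chi_3, chi_2> = (1/24)[1*(2)*conj(1) + 6*(0)*conj(-1) + 3*(2)*conj(1) + 8*(-1)*conj(1) + 6*(0)*conj(-1)]
      = (1/24)[(2) + (0) + (6) + (-8) + (0)] = 0/24 = 0
  <chi_1*chi_3, chi_3> = (1/24)[1*(2)*conj(2) + 6*(0)*conj(0) + 3*(2)*conj(2) + 8*(-1)*conj(-1) + 6*(0)*conj(0)]
      = (1/24)[(4) + (0) + (12) + (8) + (0)] = 24/24 = 1
  <chi_1*chi_3, chi_4> = (1/24)[1*(2)*conj(3) + 6*(0)*conj(1) + 3*(2)*conj(-1) + 8*(-1)*conj(0) + 6*(0)*conj(-1)]
      = (1/24)[(6) + (0) + (-6) + (0) + (0)] = 0/24 = 0
  <chi_1*chi_3, chi_5> = (1/24)[1*(2)*conj(3) + 6*(0)*conj(-1) + 3*(2)*conj(-1) + 8*(-1)*conj(0) + 6*(0)*conj(1)]
      = (1/24)[(6) + (0) + (-6) + (0) + (0)] = 0/24 = 0
Hence the multiplicities are chi_3: 1. Dimension check: dim(chi_1)*dim(chi_3) = 1*2 = 2 and sum (mult * dim) = 1*2 = 2.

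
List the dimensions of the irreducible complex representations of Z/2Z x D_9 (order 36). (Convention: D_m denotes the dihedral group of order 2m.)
Dimensions: 1, 1, 1, 1, 2, 2, 2, 2, 2, 2, 2, 2

Solution. There are 12 irreducibles (= number of conjugacy classes). Their dimensions d_i satisfy sum d_i^2 = |G| = 36: 1 + 1 + 1 + 1 + 4 + 4 + 4 + 4 + 4 + 4 + 4 + 4 = 36. (For the product with Z/2Z: each of the 2 1-dim characters of Z/2Z tensors with each irrep of D_9, giving 2 copies of each D_9-dimension.)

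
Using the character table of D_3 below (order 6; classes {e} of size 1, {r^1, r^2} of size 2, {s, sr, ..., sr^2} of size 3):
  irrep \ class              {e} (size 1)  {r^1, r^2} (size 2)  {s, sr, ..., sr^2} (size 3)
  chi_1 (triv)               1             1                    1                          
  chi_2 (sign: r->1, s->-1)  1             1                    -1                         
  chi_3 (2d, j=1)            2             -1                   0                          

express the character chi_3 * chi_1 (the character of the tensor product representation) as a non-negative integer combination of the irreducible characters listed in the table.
chi_3 tensor chi_1 = chi_3 (all other irreducibles have multiplicity 0).

Justification: The character of a tensor product is the pointwise product (chi_3 * chi_1)(C) = chi_3(C) * chi_1(C):
  {e}: (2)*(1), {r^1, r^2}: (-1)*(1), {s, sr, ..., sr^2}: (0)*(1)
so (chi_3 * chi_1) takes values
  {e} -> 2, {r^1, r^2} -> -1, {s, sr, ..., sr^2} -> 0.
Now take the inner product of this character with each irreducible chi from the table, <chi_3*chi_1, chi> = (1/6) sum_C |C| (chi_3*chi_1)(C) conj(chi(C)):
  <chi_3*chi_1, chi_1> = (1/6)[1*(2)*conj(1) + 2*(-1)*conj(1) + 3*(0)*conj(1)]
      = (1/6)[(2) + (-2) + (0)] = 0/6 = 0
  <chi_3*chi_1, chi_2> = (1/6)[1*(2)*conj(1) + 2*(-1)*conj(1) + 3*(0)*conj(-1)]
      = (1/6)[(2) + (-2) + (0)] = 0/6 = 0
  <chi_3*chi_1, chi_3> = (1/6)[1*(2)*conj(2) + 2*(-1)*conj(-1) + 3*(0)*conj(0)]
      = (1/6)[(4) + (2) + (0)] = 6/6 = 1
Hence the multiplicities are chi_3: 1. Dimension check: dim(chi_3)*dim(chi_1) = 2*1 = 2 and sum (mult * dim) = 1*2 = 2.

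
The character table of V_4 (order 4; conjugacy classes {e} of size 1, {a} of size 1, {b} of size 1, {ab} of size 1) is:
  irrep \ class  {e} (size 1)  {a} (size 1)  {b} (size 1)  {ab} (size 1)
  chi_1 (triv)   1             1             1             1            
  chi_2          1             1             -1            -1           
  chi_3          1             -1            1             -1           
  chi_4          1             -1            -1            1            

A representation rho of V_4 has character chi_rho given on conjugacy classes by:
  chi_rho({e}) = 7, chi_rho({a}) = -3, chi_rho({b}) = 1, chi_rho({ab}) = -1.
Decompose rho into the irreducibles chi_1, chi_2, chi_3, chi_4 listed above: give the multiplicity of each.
Multiplicities: chi_1: 1, chi_2: 1, chi_3: 3, chi_4: 2.

Reasoning: Use <chi_rho, chi> = (1/|G|) sum_C |C| * chi_rho(C) * conj(chi(C)) with |G| = 4 for each irreducible chi in the table:
  <chi_rho, chi_1> = (1/4)[1*(7)*conj(1) + 1*(-3)*conj(1) + 1*(1)*conj(1) + 1*(-1)*conj(1)]
      = (1/4)[(7) + (-3) + (1) + (-1)] = 4/4 = 1
  <chi_rho, chi_2> = (1/4)[1*(7)*conj(1) + 1*(-3)*conj(1) + 1*(1)*conj(-1) + 1*(-1)*conj(-1)]
      = (1/4)[(7) + (-3) + (-1) + (1)] = 4/4 = 1
  <chi_rho, chi_3> = (1/4)[1*(7)*conj(1) + 1*(-3)*conj(-1) + 1*(1)*conj(1) + 1*(-1)*conj(-1)]
      = (1/4)[(7) + (3) + (1) + (1)] = 12/4 = 3
  <chi_rho, chi_4> = (1/4)[1*(7)*conj(1) + 1*(-3)*conj(-1) + 1*(1)*conj(-1) + 1*(-1)*conj(1)]
      = (1/4)[(7) + (3) + (-1) + (-1)] = 8/4 = 2
Dimension check: dim(rho) = sum (mult * dim) = 1*1 + 1*1 + 3*1 + 2*1 = 7 = chi_rho(e) = 7.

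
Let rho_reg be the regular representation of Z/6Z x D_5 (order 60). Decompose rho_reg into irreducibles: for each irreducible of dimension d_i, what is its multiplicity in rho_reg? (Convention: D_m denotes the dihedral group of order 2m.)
Each irreducible V_i of dimension d_i appears with multiplicity d_i, i.e. rho_reg = (direct sum over all irreducibles V_i) d_i V_i. The irreducible dimensions for Z/6Z x D_5 are 1, 1, 1, 1, 1, 1, 1, 1, 1, 1, 1, 1, 2, 2, 2, 2, 2, 2, 2, 2, 2, 2, 2, 2: 12 irreducibles of dimension 1, each with multiplicity 1; 12 irreducibles of dimension 2, each with multiplicity 2. Total dimension 12*1*1 + 12*2*2 = 60 = |G|.

Reasoning: General theorem: in the regular representation of a finite group G, each irreducible appears with multiplicity equal to its dimension. Check: dim(rho_reg) = sum d_i^2 = 1 + 1 + 1 + 1 + 1 + 1 + 1 + 1 + 1 + 1 + 1 + 1 + 4 + 4 + 4 + 4 + 4 + 4 + 4 + 4 + 4 + 4 + 4 + 4 = 60 = |G|.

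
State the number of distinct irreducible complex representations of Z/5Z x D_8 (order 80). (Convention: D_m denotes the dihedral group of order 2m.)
35

Working: The number of irreducible complex representations of a finite group equals its number of conjugacy classes. For a direct product, #classes(G x H) = #classes(G) * #classes(H). Z/5Z has 5 classes (abelian), D_8 has 7 classes, so 5 * 7 = 35, so Z/5Z x D_8 (order 80) has exactly 35 irreducible complex representations.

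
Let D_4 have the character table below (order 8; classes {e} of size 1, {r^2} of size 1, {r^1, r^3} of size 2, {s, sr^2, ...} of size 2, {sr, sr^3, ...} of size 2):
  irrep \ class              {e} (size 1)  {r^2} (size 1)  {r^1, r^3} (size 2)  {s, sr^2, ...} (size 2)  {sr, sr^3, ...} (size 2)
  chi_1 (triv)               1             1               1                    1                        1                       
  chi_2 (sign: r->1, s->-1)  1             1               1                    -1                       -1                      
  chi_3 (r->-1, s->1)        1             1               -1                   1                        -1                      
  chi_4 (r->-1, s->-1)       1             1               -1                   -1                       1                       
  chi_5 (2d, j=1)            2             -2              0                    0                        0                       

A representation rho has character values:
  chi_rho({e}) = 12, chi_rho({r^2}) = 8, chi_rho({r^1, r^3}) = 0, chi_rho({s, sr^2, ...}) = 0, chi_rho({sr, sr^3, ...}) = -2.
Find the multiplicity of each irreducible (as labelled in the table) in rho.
Multiplicities: chi_1: 2, chi_2: 3, chi_3: 3, chi_4: 2, chi_5: 1.

Details: Use <chi_rho, chi> = (1/|G|) sum_C |C| * chi_rho(C) * conj(chi(C)) with |G| = 8 for each irreducible chi in the table:
  <chi_rho, chi_1> = (1/8)[1*(12)*conj(1) + 1*(8)*conj(1) + 2*(0)*conj(1) + 2*(0)*conj(1) + 2*(-2)*conj(1)]
      = (1/8)[(12) + (8) + (0) + (0) + (-4)] = 16/8 = 2
  <chi_rho, chi_2> = (1/8)[1*(12)*conj(1) + 1*(8)*conj(1) + 2*(0)*conj(1) + 2*(0)*conj(-1) + 2*(-2)*conj(-1)]
      = (1/8)[(12) + (8) + (0) + (0) + (4)] = 24/8 = 3
  <chi_rho, chi_3> = (1/8)[1*(12)*conj(1) + 1*(8)*conj(1) + 2*(0)*conj(-1) + 2*(0)*conj(1) + 2*(-2)*conj(-1)]
      = (1/8)[(12) + (8) + (0) + (0) + (4)] = 24/8 = 3
  <chi_rho, chi_4> = (1/8)[1*(12)*conj(1) + 1*(8)*conj(1) + 2*(0)*conj(-1) + 2*(0)*conj(-1) + 2*(-2)*conj(1)]
      = (1/8)[(12) + (8) + (0) + (0) + (-4)] = 16/8 = 2
  <chi_rho, chi_5> = (1/8)[1*(12)*conj(2) + 1*(8)*conj(-2) + 2*(0)*conj(0) + 2*(0)*conj(0) + 2*(-2)*conj(0)]
      = (1/8)[(24) + (-16) + (0) + (0) + (0)] = 8/8 = 1
Dimension check: dim(rho) = sum (mult * dim) = 2*1 + 3*1 + 3*1 + 2*1 + 1*2 = 12 = chi_rho(e) = 12.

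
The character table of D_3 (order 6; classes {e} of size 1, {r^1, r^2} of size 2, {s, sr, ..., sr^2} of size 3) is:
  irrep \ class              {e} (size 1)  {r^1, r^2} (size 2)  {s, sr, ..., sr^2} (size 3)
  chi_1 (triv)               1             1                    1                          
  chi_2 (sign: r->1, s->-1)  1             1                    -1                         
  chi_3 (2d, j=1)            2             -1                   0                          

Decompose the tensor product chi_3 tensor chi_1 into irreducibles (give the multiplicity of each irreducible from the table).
chi_3 tensor chi_1 = chi_3 (all other irreducibles have multiplicity 0).

Explanation: The character of a tensor product is the pointwise product (chi_3 * chi_1)(C) = chi_3(C) * chi_1(C):
  {e}: (2)*(1), {r^1, r^2}: (-1)*(1), {s, sr, ..., sr^2}: (0)*(1)
so (chi_3 * chi_1) takes values
  {e} -> 2, {r^1, r^2} -> -1, {s, sr, ..., sr^2} -> 0.
Now take the inner product of this character with each irreducible chi from the table, <chi_3*chi_1, chi> = (1/6) sum_C |C| (chi_3*chi_1)(C) conj(chi(C)):
  <chi_3*chi_1, chi_1> = (1/6)[1*(2)*conj(1) + 2*(-1)*conj(1) + 3*(0)*conj(1)]
      = (1/6)[(2) + (-2) + (0)] = 0/6 = 0
  <chi_3*chi_1, chi_2> = (1/6)[1*(2)*conj(1) + 2*(-1)*conj(1) + 3*(0)*conj(-1)]
      = (1/6)[(2) + (-2) + (0)] = 0/6 = 0
  <chi_3*chi_1, chi_3> = (1/6)[1*(2)*conj(2) + 2*(-1)*conj(-1) + 3*(0)*conj(0)]
      = (1/6)[(4) + (2) + (0)] = 6/6 = 1
Hence the multiplicities are chi_3: 1. Dimension check: dim(chi_3)*dim(chi_1) = 2*1 = 2 and sum (mult * dim) = 1*2 = 2.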